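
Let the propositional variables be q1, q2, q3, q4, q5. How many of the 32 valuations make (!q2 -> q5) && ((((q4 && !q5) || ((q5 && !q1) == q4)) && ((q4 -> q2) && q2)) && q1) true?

6

Initial set: {((!q2 -> q5) && ((((q4 && !q5) || ((q5 && !q1) == q4)) && ((q4 -> q2) && q2)) && q1))}.
((!q2 -> q5) && ((((q4 && !q5) || ((q5 && !q1) == q4)) && ((q4 -> q2) && q2)) && q1)): α-rule — add (!q2 -> q5), ((((q4 && !q5) || ((q5 && !q1) == q4)) && ((q4 -> q2) && q2)) && q1).
((((q4 && !q5) || ((q5 && !q1) == q4)) && ((q4 -> q2) && q2)) && q1): α-rule — add (((q4 && !q5) || ((q5 && !q1) == q4)) && ((q4 -> q2) && q2)), q1.
(((q4 && !q5) || ((q5 && !q1) == q4)) && ((q4 -> q2) && q2)): α-rule — add ((q4 && !q5) || ((q5 && !q1) == q4)), ((q4 -> q2) && q2).
((q4 -> q2) && q2): α-rule — add (q4 -> q2), q2.
(!q2 -> q5): β-rule — branch into !!q2  //  q5.
  branch 1 (add !!q2):
    ((q4 && !q5) || ((q5 && !q1) == q4)): β-rule — branch into (q4 && !q5)  //  ((q5 && !q1) == q4).
      branch 1.1 (add (q4 && !q5)):
        (q4 && !q5): α-rule — add q4, !q5.
        (q4 -> q2): β-rule — branch into !q4  //  q2.
          branch 1.1.1 (add !q4):
            × closes — contains both q4 and !q4.
          branch 1.1.2 (add q2):
            ○ open, literals {q1=T, q2=T, q4=T, q5=F}.
      branch 1.2 (add ((q5 && !q1) == q4)):
        (q4 -> q2): β-rule — branch into !q4  //  q2.
          branch 1.2.1 (add !q4):
            ((q5 && !q1) == q4): β-rule — branch into (q5 && !q1), q4  //  !(q5 && !q1), !q4.
              branch 1.2.1.1 (add (q5 && !q1), q4):
                × closes — contains both q4 and !q4.
              branch 1.2.1.2 (add !(q5 && !q1), !q4):
                !(q5 && !q1): β-rule — branch into !q5  //  !!q1.
                  branch 1.2.1.2.1 (add !q5):
                    ○ open, literals {q1=T, q2=T, q4=F, q5=F}.
                  branch 1.2.1.2.2 (add !!q1):
                    ○ open, literals {q1=T, q2=T, q4=F}.
          branch 1.2.2 (add q2):
            ((q5 && !q1) == q4): β-rule — branch into (q5 && !q1), q4  //  !(q5 && !q1), !q4.
              branch 1.2.2.1 (add (q5 && !q1), q4):
                (q5 && !q1): α-rule — add q5, !q1.
                × closes — contains both q1 and !q1.
              branch 1.2.2.2 (add !(q5 && !q1), !q4):
                !(q5 && !q1): β-rule — branch into !q5  //  !!q1.
                  branch 1.2.2.2.1 (add !q5):
                    ○ open, literals {q1=T, q2=T, q4=F, q5=F}.
                  branch 1.2.2.2.2 (add !!q1):
                    ○ open, literals {q1=T, q2=T, q4=F}.
  branch 2 (add q5):
    ((q4 && !q5) || ((q5 && !q1) == q4)): β-rule — branch into (q4 && !q5)  //  ((q5 && !q1) == q4).
      branch 2.1 (add (q4 && !q5)):
        (q4 && !q5): α-rule — add q4, !q5.
        × closes — contains both q5 and !q5.
      branch 2.2 (add ((q5 && !q1) == q4)):
        (q4 -> q2): β-rule — branch into !q4  //  q2.
          branch 2.2.1 (add !q4):
            ((q5 && !q1) == q4): β-rule — branch into (q5 && !q1), q4  //  !(q5 && !q1), !q4.
              branch 2.2.1.1 (add (q5 && !q1), q4):
                × closes — contains both q4 and !q4.
              branch 2.2.1.2 (add !(q5 && !q1), !q4):
                !(q5 && !q1): β-rule — branch into !q5  //  !!q1.
                  branch 2.2.1.2.1 (add !q5):
                    × closes — contains both q5 and !q5.
                  branch 2.2.1.2.2 (add !!q1):
                    ○ open, literals {q1=T, q2=T, q4=F, q5=T}.
          branch 2.2.2 (add q2):
            ((q5 && !q1) == q4): β-rule — branch into (q5 && !q1), q4  //  !(q5 && !q1), !q4.
              branch 2.2.2.1 (add (q5 && !q1), q4):
                (q5 && !q1): α-rule — add q5, !q1.
                × closes — contains both q1 and !q1.
              branch 2.2.2.2 (add !(q5 && !q1), !q4):
                !(q5 && !q1): β-rule — branch into !q5  //  !!q1.
                  branch 2.2.2.2.1 (add !q5):
                    × closes — contains both q5 and !q5.
                  branch 2.2.2.2.2 (add !!q1):
                    ○ open, literals {q1=T, q2=T, q4=F, q5=T}.
8 branches closed, 7 open.
Each open branch fixes some atoms; the unmentioned ones are free. Counting distinct full assignments: branch {q1=T, q2=T, q4=T, q5=F} (q3) contributes 2 new; branch {q1=T, q2=T, q4=F, q5=F} (q3) contributes 2 new; branch {q1=T, q2=T, q4=F} (q3, q5) contributes 2 new; branch {q1=T, q2=T, q4=F, q5=F} (q3) contributes 0 new; branch {q1=T, q2=T, q4=F} (q3, q5) contributes 0 new; branch {q1=T, q2=T, q4=F, q5=T} (q3) contributes 0 new; branch {q1=T, q2=T, q4=F, q5=T} (q3) contributes 0 new. Total: 6.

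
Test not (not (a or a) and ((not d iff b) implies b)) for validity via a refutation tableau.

Not valid

Assume the negation and expand:
Initial set: {F not (not (a or a) and ((not d iff b) implies b))}.
F not (not (a or a) and ((not d iff b) implies b)): α-rule — add T not (a or a), T ((not d iff b) implies b).
T not (a or a): α-rule — add F a, F a.
T ((not d iff b) implies b): β-rule — branch into F (not d iff b)  //  T b.
  branch 1 (add F (not d iff b)):
    F (not d iff b): β-rule — branch into T not d, F b  //  F not d, T b.
      branch 1.1 (add T not d, F b):
        ○ open, literals {a=false, b=false, d=false}.
      branch 1.2 (add F not d, T b):
        ○ open, literals {a=false, b=true, d=true}.
  branch 2 (add T b):
    ○ open, literals {a=false, b=true}.
0 branches closed, 3 open.
An open branch gives a countermodel: a=false, b=false, d=false (unmentioned atoms arbitrary); under it the original formula is false.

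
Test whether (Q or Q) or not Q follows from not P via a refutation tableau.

Initial set: {not P; not ((Q or Q) or not Q)}.
not ((Q or Q) or not Q): α-rule — add not (Q or Q), not not Q.
not (Q or Q): α-rule — add not Q, not Q.
× closes — contains both Q and not Q.
All 1 branch closes.
Every branch closed, so the premises entail the conclusion.

Yes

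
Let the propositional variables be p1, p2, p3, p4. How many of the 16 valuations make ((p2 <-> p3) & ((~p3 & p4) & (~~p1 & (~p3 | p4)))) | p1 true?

Initial set: {T (((p2 <-> p3) & ((~p3 & p4) & (~~p1 & (~p3 | p4)))) | p1)}.
T (((p2 <-> p3) & ((~p3 & p4) & (~~p1 & (~p3 | p4)))) | p1): β-rule — branch into T ((p2 <-> p3) & ((~p3 & p4) & (~~p1 & (~p3 | p4))))  //  T p1.
  branch 1 (add T ((p2 <-> p3) & ((~p3 & p4) & (~~p1 & (~p3 | p4))))):
    T ((p2 <-> p3) & ((~p3 & p4) & (~~p1 & (~p3 | p4)))): α-rule — add T (p2 <-> p3), T ((~p3 & p4) & (~~p1 & (~p3 | p4))).
    T ((~p3 & p4) & (~~p1 & (~p3 | p4))): α-rule — add T (~p3 & p4), T (~~p1 & (~p3 | p4)).
    T (~p3 & p4): α-rule — add T ~p3, T p4.
    T (~~p1 & (~p3 | p4)): α-rule — add T ~~p1, T (~p3 | p4).
    T ~~p1: drop double negation, giving T p1.
    T (p2 <-> p3): β-rule — branch into T p2, T p3  //  F p2, F p3.
      branch 1.1 (add T p2, T p3):
        × closes — contains both p3 and ~p3.
      branch 1.2 (add F p2, F p3):
        T (~p3 | p4): β-rule — branch into T ~p3  //  T p4.
          branch 1.2.1 (add T ~p3):
            ○ open, literals {p1=true, p2=false, p3=false, p4=true}.
          branch 1.2.2 (add T p4):
            ○ open, literals {p1=true, p2=false, p3=false, p4=true}.
  branch 2 (add T p1):
    ○ open, literals {p1=true}.
1 branch closed, 3 open.
Each open branch fixes some atoms; the unmentioned ones are free. Counting distinct full assignments: branch {p1=true, p2=false, p3=false, p4=true} (none free) contributes 1 new; branch {p1=true, p2=false, p3=false, p4=true} (none free) contributes 0 new; branch {p1=true} (p2, p3, p4) contributes 7 new. Total: 8.

8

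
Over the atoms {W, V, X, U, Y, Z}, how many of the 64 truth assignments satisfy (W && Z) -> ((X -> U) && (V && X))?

Initial set: {((W && Z) -> ((X -> U) && (V && X)))}.
((W && Z) -> ((X -> U) && (V && X))): β-rule — branch into !(W && Z)  //  ((X -> U) && (V && X)).
  branch 1 (add !(W && Z)):
    !(W && Z): β-rule — branch into !W  //  !Z.
      branch 1.1 (add !W):
        ○ open, literals {W=0}.
      branch 1.2 (add !Z):
        ○ open, literals {Z=0}.
  branch 2 (add ((X -> U) && (V && X))):
    ((X -> U) && (V && X)): α-rule — add (X -> U), (V && X).
    (V && X): α-rule — add V, X.
    (X -> U): β-rule — branch into !X  //  U.
      branch 2.1 (add !X):
        × closes — contains both X and !X.
      branch 2.2 (add U):
        ○ open, literals {U=1, V=1, X=1}.
1 branch closed, 3 open.
Each open branch fixes some atoms; the unmentioned ones are free. Counting distinct full assignments: branch {W=0} (V, X, U, Y, Z) contributes 32 new; branch {Z=0} (W, V, X, U, Y) contributes 16 new; branch {U=1, V=1, X=1} (W, Y, Z) contributes 2 new. Total: 50.

50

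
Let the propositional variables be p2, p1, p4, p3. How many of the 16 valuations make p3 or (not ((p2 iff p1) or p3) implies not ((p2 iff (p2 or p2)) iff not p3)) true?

Initial set: {(p3 or (not ((p2 iff p1) or p3) implies not ((p2 iff (p2 or p2)) iff not p3)))}.
(p3 or (not ((p2 iff p1) or p3) implies not ((p2 iff (p2 or p2)) iff not p3))): β-rule — branch into p3  //  (not ((p2 iff p1) or p3) implies not ((p2 iff (p2 or p2)) iff not p3)).
  branch 1 (add p3):
    ○ open, literals {p3=T}.
  branch 2 (add (not ((p2 iff p1) or p3) implies not ((p2 iff (p2 or p2)) iff not p3))):
    (not ((p2 iff p1) or p3) implies not ((p2 iff (p2 or p2)) iff not p3)): β-rule — branch into not not ((p2 iff p1) or p3)  //  not ((p2 iff (p2 or p2)) iff not p3).
      branch 2.1 (add not not ((p2 iff p1) or p3)):
        not not ((p2 iff p1) or p3): β-rule — branch into (p2 iff p1)  //  p3.
          branch 2.1.1 (add (p2 iff p1)):
            (p2 iff p1): β-rule — branch into p2, p1  //  not p2, not p1.
              branch 2.1.1.1 (add p2, p1):
                ○ open, literals {p1=T, p2=T}.
              branch 2.1.1.2 (add not p2, not p1):
                ○ open, literals {p1=F, p2=F}.
          branch 2.1.2 (add p3):
            ○ open, literals {p3=T}.
      branch 2.2 (add not ((p2 iff (p2 or p2)) iff not p3)):
        not ((p2 iff (p2 or p2)) iff not p3): β-rule — branch into (p2 iff (p2 or p2)), not not p3  //  not (p2 iff (p2 or p2)), not p3.
          branch 2.2.1 (add (p2 iff (p2 or p2)), not not p3):
            (p2 iff (p2 or p2)): β-rule — branch into p2, (p2 or p2)  //  not p2, not (p2 or p2).
              branch 2.2.1.1 (add p2, (p2 or p2)):
                (p2 or p2): β-rule — branch into p2  //  p2.
                  branch 2.2.1.1.1 (add p2):
                    ○ open, literals {p2=T, p3=T}.
                  branch 2.2.1.1.2 (add p2):
                    ○ open, literals {p2=T, p3=T}.
              branch 2.2.1.2 (add not p2, not (p2 or p2)):
                not (p2 or p2): α-rule — add not p2, not p2.
                ○ open, literals {p2=F, p3=T}.
          branch 2.2.2 (add not (p2 iff (p2 or p2)), not p3):
            not (p2 iff (p2 or p2)): β-rule — branch into p2, not (p2 or p2)  //  not p2, (p2 or p2).
              branch 2.2.2.1 (add p2, not (p2 or p2)):
                not (p2 or p2): α-rule — add not p2, not p2.
                × closes — contains both p2 and not p2.
              branch 2.2.2.2 (add not p2, (p2 or p2)):
                (p2 or p2): β-rule — branch into p2  //  p2.
                  branch 2.2.2.2.1 (add p2):
                    × closes — contains both p2 and not p2.
                  branch 2.2.2.2.2 (add p2):
                    × closes — contains both p2 and not p2.
3 branches closed, 7 open.
Each open branch fixes some atoms; the unmentioned ones are free. Counting distinct full assignments: branch {p3=T} (p2, p1, p4) contributes 8 new; branch {p1=T, p2=T} (p4, p3) contributes 2 new; branch {p1=F, p2=F} (p4, p3) contributes 2 new; branch {p3=T} (p2, p1, p4) contributes 0 new; branch {p2=T, p3=T} (p1, p4) contributes 0 new; branch {p2=T, p3=T} (p1, p4) contributes 0 new; branch {p2=F, p3=T} (p1, p4) contributes 0 new. Total: 12.

12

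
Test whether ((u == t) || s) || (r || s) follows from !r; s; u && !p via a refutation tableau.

Initial set: {!r; s; (u && !p); !(((u == t) || s) || (r || s))}.
(u && !p): α-rule — add u, !p.
!(((u == t) || s) || (r || s)): α-rule — add !((u == t) || s), !(r || s).
!((u == t) || s): α-rule — add !(u == t), !s.
× closes — contains both s and !s.
All 1 branch closes.
Every branch closed, so the premises entail the conclusion.

Yes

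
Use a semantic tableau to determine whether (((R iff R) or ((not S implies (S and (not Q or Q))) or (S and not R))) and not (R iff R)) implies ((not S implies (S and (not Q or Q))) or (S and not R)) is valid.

Valid

Assume the negation and expand:
Initial set: {F ((((R iff R) or ((not S implies (S and (not Q or Q))) or (S and not R))) and not (R iff R)) implies ((not S implies (S and (not Q or Q))) or (S and not R)))}.
F ((((R iff R) or ((not S implies (S and (not Q or Q))) or (S and not R))) and not (R iff R)) implies ((not S implies (S and (not Q or Q))) or (S and not R))): α-rule — add T (((R iff R) or ((not S implies (S and (not Q or Q))) or (S and not R))) and not (R iff R)), F ((not S implies (S and (not Q or Q))) or (S and not R)).
T (((R iff R) or ((not S implies (S and (not Q or Q))) or (S and not R))) and not (R iff R)): α-rule — add T ((R iff R) or ((not S implies (S and (not Q or Q))) or (S and not R))), T not (R iff R).
F ((not S implies (S and (not Q or Q))) or (S and not R)): α-rule — add F (not S implies (S and (not Q or Q))), F (S and not R).
F (not S implies (S and (not Q or Q))): α-rule — add T not S, F (S and (not Q or Q)).
T ((R iff R) or ((not S implies (S and (not Q or Q))) or (S and not R))): β-rule — branch into T (R iff R)  //  T ((not S implies (S and (not Q or Q))) or (S and not R)).
  branch 1 (add T (R iff R)):
    T not (R iff R): β-rule — branch into T R, F R  //  F R, T R.
      branch 1.1 (add T R, F R):
        × closes — contains both R and not R.
      branch 1.2 (add F R, T R):
        × closes — contains both R and not R.
  branch 2 (add T ((not S implies (S and (not Q or Q))) or (S and not R))):
    T not (R iff R): β-rule — branch into T R, F R  //  F R, T R.
      branch 2.1 (add T R, F R):
        × closes — contains both R and not R.
      branch 2.2 (add F R, T R):
        × closes — contains both R and not R.
All 4 branches close.
Every branch closed, so the negation is unsatisfiable and the formula is valid.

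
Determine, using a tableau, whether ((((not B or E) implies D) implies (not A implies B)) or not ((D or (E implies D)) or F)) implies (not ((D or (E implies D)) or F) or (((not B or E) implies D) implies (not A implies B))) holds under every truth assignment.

Valid

Assume the negation and expand:
Initial set: {not (((((not B or E) implies D) implies (not A implies B)) or not ((D or (E implies D)) or F)) implies (not ((D or (E implies D)) or F) or (((not B or E) implies D) implies (not A implies B))))}.
not (((((not B or E) implies D) implies (not A implies B)) or not ((D or (E implies D)) or F)) implies (not ((D or (E implies D)) or F) or (((not B or E) implies D) implies (not A implies B)))): α-rule — add ((((not B or E) implies D) implies (not A implies B)) or not ((D or (E implies D)) or F)), not (not ((D or (E implies D)) or F) or (((not B or E) implies D) implies (not A implies B))).
not (not ((D or (E implies D)) or F) or (((not B or E) implies D) implies (not A implies B))): α-rule — add not not ((D or (E implies D)) or F), not (((not B or E) implies D) implies (not A implies B)).
not (((not B or E) implies D) implies (not A implies B)): α-rule — add ((not B or E) implies D), not (not A implies B).
not (not A implies B): α-rule — add not A, not B.
((((not B or E) implies D) implies (not A implies B)) or not ((D or (E implies D)) or F)): β-rule — branch into (((not B or E) implies D) implies (not A implies B))  //  not ((D or (E implies D)) or F).
  branch 1 (add (((not B or E) implies D) implies (not A implies B))):
    not not ((D or (E implies D)) or F): β-rule — branch into (D or (E implies D))  //  F.
      branch 1.1 (add (D or (E implies D))):
        ((not B or E) implies D): β-rule — branch into not (not B or E)  //  D.
          branch 1.1.1 (add not (not B or E)):
            not (not B or E): α-rule — add not not B, not E.
            × closes — contains both B and not B.
          branch 1.1.2 (add D):
            (((not B or E) implies D) implies (not A implies B)): β-rule — branch into not ((not B or E) implies D)  //  (not A implies B).
              branch 1.1.2.1 (add not ((not B or E) implies D)):
                not ((not B or E) implies D): α-rule — add (not B or E), not D.
                × closes — contains both D and not D.
              branch 1.1.2.2 (add (not A implies B)):
                (D or (E implies D)): β-rule — branch into D  //  (E implies D).
                  branch 1.1.2.2.1 (add D):
                    (not A implies B): β-rule — branch into not not A  //  B.
                      branch 1.1.2.2.1.1 (add not not A):
                        × closes — contains both A and not A.
                      branch 1.1.2.2.1.2 (add B):
                        × closes — contains both B and not B.
                  branch 1.1.2.2.2 (add (E implies D)):
                    (not A implies B): β-rule — branch into not not A  //  B.
                      branch 1.1.2.2.2.1 (add not not A):
                        × closes — contains both A and not A.
                      branch 1.1.2.2.2.2 (add B):
                        × closes — contains both B and not B.
      branch 1.2 (add F):
        ((not B or E) implies D): β-rule — branch into not (not B or E)  //  D.
          branch 1.2.1 (add not (not B or E)):
            not (not B or E): α-rule — add not not B, not E.
            × closes — contains both B and not B.
          branch 1.2.2 (add D):
            (((not B or E) implies D) implies (not A implies B)): β-rule — branch into not ((not B or E) implies D)  //  (not A implies B).
              branch 1.2.2.1 (add not ((not B or E) implies D)):
                not ((not B or E) implies D): α-rule — add (not B or E), not D.
                × closes — contains both D and not D.
              branch 1.2.2.2 (add (not A implies B)):
                (not A implies B): β-rule — branch into not not A  //  B.
                  branch 1.2.2.2.1 (add not not A):
                    × closes — contains both A and not A.
                  branch 1.2.2.2.2 (add B):
                    × closes — contains both B and not B.
  branch 2 (add not ((D or (E implies D)) or F)):
    not ((D or (E implies D)) or F): α-rule — add not (D or (E implies D)), not F.
    not (D or (E implies D)): α-rule — add not D, not (E implies D).
    not (E implies D): α-rule — add E, not D.
    not not ((D or (E implies D)) or F): β-rule — branch into (D or (E implies D))  //  F.
      branch 2.1 (add (D or (E implies D))):
        ((not B or E) implies D): β-rule — branch into not (not B or E)  //  D.
          branch 2.1.1 (add not (not B or E)):
            not (not B or E): α-rule — add not not B, not E.
            × closes — contains both B and not B.
          branch 2.1.2 (add D):
            × closes — contains both D and not D.
      branch 2.2 (add F):
        × closes — contains both F and not F.
All 13 branches close.
Every branch closed, so the negation is unsatisfiable and the formula is valid.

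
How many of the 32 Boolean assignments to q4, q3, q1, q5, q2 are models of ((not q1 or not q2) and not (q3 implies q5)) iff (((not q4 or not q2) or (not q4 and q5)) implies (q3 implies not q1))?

8

Initial set: {T (((not q1 or not q2) and not (q3 implies q5)) iff (((not q4 or not q2) or (not q4 and q5)) implies (q3 implies not q1)))}.
T (((not q1 or not q2) and not (q3 implies q5)) iff (((not q4 or not q2) or (not q4 and q5)) implies (q3 implies not q1))): β-rule — branch into T ((not q1 or not q2) and not (q3 implies q5)), T (((not q4 or not q2) or (not q4 and q5)) implies (q3 implies not q1))  //  F ((not q1 or not q2) and not (q3 implies q5)), F (((not q4 or not q2) or (not q4 and q5)) implies (q3 implies not q1)).
  branch 1 (add T ((not q1 or not q2) and not (q3 implies q5)), T (((not q4 or not q2) or (not q4 and q5)) implies (q3 implies not q1))):
    T ((not q1 or not q2) and not (q3 implies q5)): α-rule — add T (not q1 or not q2), T not (q3 implies q5).
    T not (q3 implies q5): α-rule — add T q3, F q5.
    T (((not q4 or not q2) or (not q4 and q5)) implies (q3 implies not q1)): β-rule — branch into F ((not q4 or not q2) or (not q4 and q5))  //  T (q3 implies not q1).
      branch 1.1 (add F ((not q4 or not q2) or (not q4 and q5))):
        F ((not q4 or not q2) or (not q4 and q5)): α-rule — add F (not q4 or not q2), F (not q4 and q5).
        F (not q4 or not q2): α-rule — add F not q4, F not q2.
        T (not q1 or not q2): β-rule — branch into T not q1  //  T not q2.
          branch 1.1.1 (add T not q1):
            F (not q4 and q5): β-rule — branch into F not q4  //  F q5.
              branch 1.1.1.1 (add F not q4):
                ○ open, literals {q1=false, q2=true, q3=true, q4=true, q5=false}.
              branch 1.1.1.2 (add F q5):
                ○ open, literals {q1=false, q2=true, q3=true, q4=true, q5=false}.
          branch 1.1.2 (add T not q2):
            × closes — contains both q2 and not q2.
      branch 1.2 (add T (q3 implies not q1)):
        T (not q1 or not q2): β-rule — branch into T not q1  //  T not q2.
          branch 1.2.1 (add T not q1):
            T (q3 implies not q1): β-rule — branch into F q3  //  T not q1.
              branch 1.2.1.1 (add F q3):
                × closes — contains both q3 and not q3.
              branch 1.2.1.2 (add T not q1):
                ○ open, literals {q1=false, q3=true, q5=false}.
          branch 1.2.2 (add T not q2):
            T (q3 implies not q1): β-rule — branch into F q3  //  T not q1.
              branch 1.2.2.1 (add F q3):
                × closes — contains both q3 and not q3.
              branch 1.2.2.2 (add T not q1):
                ○ open, literals {q1=false, q2=false, q3=true, q5=false}.
  branch 2 (add F ((not q1 or not q2) and not (q3 implies q5)), F (((not q4 or not q2) or (not q4 and q5)) implies (q3 implies not q1))):
    F (((not q4 or not q2) or (not q4 and q5)) implies (q3 implies not q1)): α-rule — add T ((not q4 or not q2) or (not q4 and q5)), F (q3 implies not q1).
    F (q3 implies not q1): α-rule — add T q3, F not q1.
    F ((not q1 or not q2) and not (q3 implies q5)): β-rule — branch into F (not q1 or not q2)  //  F not (q3 implies q5).
      branch 2.1 (add F (not q1 or not q2)):
        F (not q1 or not q2): α-rule — add F not q1, F not q2.
        T ((not q4 or not q2) or (not q4 and q5)): β-rule — branch into T (not q4 or not q2)  //  T (not q4 and q5).
          branch 2.1.1 (add T (not q4 or not q2)):
            T (not q4 or not q2): β-rule — branch into T not q4  //  T not q2.
              branch 2.1.1.1 (add T not q4):
                ○ open, literals {q1=true, q2=true, q3=true, q4=false}.
              branch 2.1.1.2 (add T not q2):
                × closes — contains both q2 and not q2.
          branch 2.1.2 (add T (not q4 and q5)):
            T (not q4 and q5): α-rule — add T not q4, T q5.
            ○ open, literals {q1=true, q2=true, q3=true, q4=false, q5=true}.
      branch 2.2 (add F not (q3 implies q5)):
        T ((not q4 or not q2) or (not q4 and q5)): β-rule — branch into T (not q4 or not q2)  //  T (not q4 and q5).
          branch 2.2.1 (add T (not q4 or not q2)):
            F not (q3 implies q5): β-rule — branch into F q3  //  T q5.
              branch 2.2.1.1 (add F q3):
                × closes — contains both q3 and not q3.
              branch 2.2.1.2 (add T q5):
                T (not q4 or not q2): β-rule — branch into T not q4  //  T not q2.
                  branch 2.2.1.2.1 (add T not q4):
                    ○ open, literals {q1=true, q3=true, q4=false, q5=true}.
                  branch 2.2.1.2.2 (add T not q2):
                    ○ open, literals {q1=true, q2=false, q3=true, q5=true}.
          branch 2.2.2 (add T (not q4 and q5)):
            T (not q4 and q5): α-rule — add T not q4, T q5.
            F not (q3 implies q5): β-rule — branch into F q3  //  T q5.
              branch 2.2.2.1 (add F q3):
                × closes — contains both q3 and not q3.
              branch 2.2.2.2 (add T q5):
                ○ open, literals {q1=true, q3=true, q4=false, q5=true}.
6 branches closed, 9 open.
Each open branch fixes some atoms; the unmentioned ones are free. Counting distinct full assignments: branch {q1=false, q2=true, q3=true, q4=true, q5=false} (none free) contributes 1 new; branch {q1=false, q2=true, q3=true, q4=true, q5=false} (none free) contributes 0 new; branch {q1=false, q3=true, q5=false} (q4, q2) contributes 3 new; branch {q1=false, q2=false, q3=true, q5=false} (q4) contributes 0 new; branch {q1=true, q2=true, q3=true, q4=false} (q5) contributes 2 new; branch {q1=true, q2=true, q3=true, q4=false, q5=true} (none free) contributes 0 new; branch {q1=true, q3=true, q4=false, q5=true} (q2) contributes 1 new; branch {q1=true, q2=false, q3=true, q5=true} (q4) contributes 1 new; branch {q1=true, q3=true, q4=false, q5=true} (q2) contributes 0 new. Total: 8.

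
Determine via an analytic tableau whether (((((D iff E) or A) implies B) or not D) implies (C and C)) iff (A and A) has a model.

Initial set: {((((((D iff E) or A) implies B) or not D) implies (C and C)) iff (A and A))}.
((((((D iff E) or A) implies B) or not D) implies (C and C)) iff (A and A)): β-rule — branch into (((((D iff E) or A) implies B) or not D) implies (C and C)), (A and A)  //  not (((((D iff E) or A) implies B) or not D) implies (C and C)), not (A and A).
  branch 1 (add (((((D iff E) or A) implies B) or not D) implies (C and C)), (A and A)):
    (A and A): α-rule — add A, A.
    (((((D iff E) or A) implies B) or not D) implies (C and C)): β-rule — branch into not ((((D iff E) or A) implies B) or not D)  //  (C and C).
      branch 1.1 (add not ((((D iff E) or A) implies B) or not D)):
        not ((((D iff E) or A) implies B) or not D): α-rule — add not (((D iff E) or A) implies B), not not D.
        not (((D iff E) or A) implies B): α-rule — add ((D iff E) or A), not B.
        ((D iff E) or A): β-rule — branch into (D iff E)  //  A.
          branch 1.1.1 (add (D iff E)):
            (D iff E): β-rule — branch into D, E  //  not D, not E.
              branch 1.1.1.1 (add D, E):
                ○ open, literals {A=true, B=false, D=true, E=true}.
              branch 1.1.1.2 (add not D, not E):
                × closes — contains both D and not D.
          branch 1.1.2 (add A):
            ○ open, literals {A=true, B=false, D=true}.
      branch 1.2 (add (C and C)):
        (C and C): α-rule — add C, C.
        ○ open, literals {A=true, C=true}.
  branch 2 (add not (((((D iff E) or A) implies B) or not D) implies (C and C)), not (A and A)):
    not (((((D iff E) or A) implies B) or not D) implies (C and C)): α-rule — add ((((D iff E) or A) implies B) or not D), not (C and C).
    not (A and A): β-rule — branch into not A  //  not A.
      branch 2.1 (add not A):
        ((((D iff E) or A) implies B) or not D): β-rule — branch into (((D iff E) or A) implies B)  //  not D.
          branch 2.1.1 (add (((D iff E) or A) implies B)):
            not (C and C): β-rule — branch into not C  //  not C.
              branch 2.1.1.1 (add not C):
                (((D iff E) or A) implies B): β-rule — branch into not ((D iff E) or A)  //  B.
                  branch 2.1.1.1.1 (add not ((D iff E) or A)):
                    not ((D iff E) or A): α-rule — add not (D iff E), not A.
                    not (D iff E): β-rule — branch into D, not E  //  not D, E.
                      branch 2.1.1.1.1.1 (add D, not E):
                        ○ open, literals {A=false, C=false, D=true, E=false}.
                      branch 2.1.1.1.1.2 (add not D, E):
                        ○ open, literals {A=false, C=false, D=false, E=true}.
                  branch 2.1.1.1.2 (add B):
                    ○ open, literals {A=false, B=true, C=false}.
              branch 2.1.1.2 (add not C):
                (((D iff E) or A) implies B): β-rule — branch into not ((D iff E) or A)  //  B.
                  branch 2.1.1.2.1 (add not ((D iff E) or A)):
                    not ((D iff E) or A): α-rule — add not (D iff E), not A.
                    not (D iff E): β-rule — branch into D, not E  //  not D, E.
                      branch 2.1.1.2.1.1 (add D, not E):
                        ○ open, literals {A=false, C=false, D=true, E=false}.
                      branch 2.1.1.2.1.2 (add not D, E):
                        ○ open, literals {A=false, C=false, D=false, E=true}.
                  branch 2.1.1.2.2 (add B):
                    ○ open, literals {A=false, B=true, C=false}.
          branch 2.1.2 (add not D):
            not (C and C): β-rule — branch into not C  //  not C.
              branch 2.1.2.1 (add not C):
                ○ open, literals {A=false, C=false, D=false}.
              branch 2.1.2.2 (add not C):
                ○ open, literals {A=false, C=false, D=false}.
      branch 2.2 (add not A):
        ((((D iff E) or A) implies B) or not D): β-rule — branch into (((D iff E) or A) implies B)  //  not D.
          branch 2.2.1 (add (((D iff E) or A) implies B)):
            not (C and C): β-rule — branch into not C  //  not C.
              branch 2.2.1.1 (add not C):
                (((D iff E) or A) implies B): β-rule — branch into not ((D iff E) or A)  //  B.
                  branch 2.2.1.1.1 (add not ((D iff E) or A)):
                    not ((D iff E) or A): α-rule — add not (D iff E), not A.
                    not (D iff E): β-rule — branch into D, not E  //  not D, E.
                      branch 2.2.1.1.1.1 (add D, not E):
                        ○ open, literals {A=false, C=false, D=true, E=false}.
                      branch 2.2.1.1.1.2 (add not D, E):
                        ○ open, literals {A=false, C=false, D=false, E=true}.
                  branch 2.2.1.1.2 (add B):
                    ○ open, literals {A=false, B=true, C=false}.
              branch 2.2.1.2 (add not C):
                (((D iff E) or A) implies B): β-rule — branch into not ((D iff E) or A)  //  B.
                  branch 2.2.1.2.1 (add not ((D iff E) or A)):
                    not ((D iff E) or A): α-rule — add not (D iff E), not A.
                    not (D iff E): β-rule — branch into D, not E  //  not D, E.
                      branch 2.2.1.2.1.1 (add D, not E):
                        ○ open, literals {A=false, C=false, D=true, E=false}.
                      branch 2.2.1.2.1.2 (add not D, E):
                        ○ open, literals {A=false, C=false, D=false, E=true}.
                  branch 2.2.1.2.2 (add B):
                    ○ open, literals {A=false, B=true, C=false}.
          branch 2.2.2 (add not D):
            not (C and C): β-rule — branch into not C  //  not C.
              branch 2.2.2.1 (add not C):
                ○ open, literals {A=false, C=false, D=false}.
              branch 2.2.2.2 (add not C):
                ○ open, literals {A=false, C=false, D=false}.
1 branch closed, 19 open.
An open branch gives a satisfying assignment: A=true, B=false, D=true, E=true.

Satisfiable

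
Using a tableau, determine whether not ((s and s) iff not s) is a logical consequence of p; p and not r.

Initial set: {p; (p and not r); not not ((s and s) iff not s)}.
(p and not r): α-rule — add p, not r.
not not ((s and s) iff not s): β-rule — branch into (s and s), not s  //  not (s and s), not not s.
  branch 1 (add (s and s), not s):
    (s and s): α-rule — add s, s.
    × closes — contains both s and not s.
  branch 2 (add not (s and s), not not s):
    not (s and s): β-rule — branch into not s  //  not s.
      branch 2.1 (add not s):
        × closes — contains both s and not s.
      branch 2.2 (add not s):
        × closes — contains both s and not s.
All 3 branches close.
Every branch closed, so the premises entail the conclusion.

Yes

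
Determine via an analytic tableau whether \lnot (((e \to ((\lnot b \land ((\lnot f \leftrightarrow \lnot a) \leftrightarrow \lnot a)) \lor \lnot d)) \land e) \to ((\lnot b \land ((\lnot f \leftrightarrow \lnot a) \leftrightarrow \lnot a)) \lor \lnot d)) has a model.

Unsatisfiable

Initial set: {\lnot (((e \to ((\lnot b \land ((\lnot f \leftrightarrow \lnot a) \leftrightarrow \lnot a)) \lor \lnot d)) \land e) \to ((\lnot b \land ((\lnot f \leftrightarrow \lnot a) \leftrightarrow \lnot a)) \lor \lnot d))}.
\lnot (((e \to ((\lnot b \land ((\lnot f \leftrightarrow \lnot a) \leftrightarrow \lnot a)) \lor \lnot d)) \land e) \to ((\lnot b \land ((\lnot f \leftrightarrow \lnot a) \leftrightarrow \lnot a)) \lor \lnot d)): α-rule — add ((e \to ((\lnot b \land ((\lnot f \leftrightarrow \lnot a) \leftrightarrow \lnot a)) \lor \lnot d)) \land e), \lnot ((\lnot b \land ((\lnot f \leftrightarrow \lnot a) \leftrightarrow \lnot a)) \lor \lnot d).
((e \to ((\lnot b \land ((\lnot f \leftrightarrow \lnot a) \leftrightarrow \lnot a)) \lor \lnot d)) \land e): α-rule — add (e \to ((\lnot b \land ((\lnot f \leftrightarrow \lnot a) \leftrightarrow \lnot a)) \lor \lnot d)), e.
\lnot ((\lnot b \land ((\lnot f \leftrightarrow \lnot a) \leftrightarrow \lnot a)) \lor \lnot d): α-rule — add \lnot (\lnot b \land ((\lnot f \leftrightarrow \lnot a) \leftrightarrow \lnot a)), \lnot \lnot d.
(e \to ((\lnot b \land ((\lnot f \leftrightarrow \lnot a) \leftrightarrow \lnot a)) \lor \lnot d)): β-rule — branch into \lnot e  //  ((\lnot b \land ((\lnot f \leftrightarrow \lnot a) \leftrightarrow \lnot a)) \lor \lnot d).
  branch 1 (add \lnot e):
    × closes — contains both e and \lnot e.
  branch 2 (add ((\lnot b \land ((\lnot f \leftrightarrow \lnot a) \leftrightarrow \lnot a)) \lor \lnot d)):
    \lnot (\lnot b \land ((\lnot f \leftrightarrow \lnot a) \leftrightarrow \lnot a)): β-rule — branch into \lnot \lnot b  //  \lnot ((\lnot f \leftrightarrow \lnot a) \leftrightarrow \lnot a).
      branch 2.1 (add \lnot \lnot b):
        ((\lnot b \land ((\lnot f \leftrightarrow \lnot a) \leftrightarrow \lnot a)) \lor \lnot d): β-rule — branch into (\lnot b \land ((\lnot f \leftrightarrow \lnot a) \leftrightarrow \lnot a))  //  \lnot d.
          branch 2.1.1 (add (\lnot b \land ((\lnot f \leftrightarrow \lnot a) \leftrightarrow \lnot a))):
            (\lnot b \land ((\lnot f \leftrightarrow \lnot a) \leftrightarrow \lnot a)): α-rule — add \lnot b, ((\lnot f \leftrightarrow \lnot a) \leftrightarrow \lnot a).
            × closes — contains both b and \lnot b.
          branch 2.1.2 (add \lnot d):
            × closes — contains both d and \lnot d.
      branch 2.2 (add \lnot ((\lnot f \leftrightarrow \lnot a) \leftrightarrow \lnot a)):
        ((\lnot b \land ((\lnot f \leftrightarrow \lnot a) \leftrightarrow \lnot a)) \lor \lnot d): β-rule — branch into (\lnot b \land ((\lnot f \leftrightarrow \lnot a) \leftrightarrow \lnot a))  //  \lnot d.
          branch 2.2.1 (add (\lnot b \land ((\lnot f \leftrightarrow \lnot a) \leftrightarrow \lnot a))):
            (\lnot b \land ((\lnot f \leftrightarrow \lnot a) \leftrightarrow \lnot a)): α-rule — add \lnot b, ((\lnot f \leftrightarrow \lnot a) \leftrightarrow \lnot a).
            \lnot ((\lnot f \leftrightarrow \lnot a) \leftrightarrow \lnot a): β-rule — branch into (\lnot f \leftrightarrow \lnot a), \lnot \lnot a  //  \lnot (\lnot f \leftrightarrow \lnot a), \lnot a.
              branch 2.2.1.1 (add (\lnot f \leftrightarrow \lnot a), \lnot \lnot a):
                ((\lnot f \leftrightarrow \lnot a) \leftrightarrow \lnot a): β-rule — branch into (\lnot f \leftrightarrow \lnot a), \lnot a  //  \lnot (\lnot f \leftrightarrow \lnot a), \lnot \lnot a.
                  branch 2.2.1.1.1 (add (\lnot f \leftrightarrow \lnot a), \lnot a):
                    × closes — contains both a and \lnot a.
                  branch 2.2.1.1.2 (add \lnot (\lnot f \leftrightarrow \lnot a), \lnot \lnot a):
                    (\lnot f \leftrightarrow \lnot a): β-rule — branch into \lnot f, \lnot a  //  \lnot \lnot f, \lnot \lnot a.
                      branch 2.2.1.1.2.1 (add \lnot f, \lnot a):
                        × closes — contains both a and \lnot a.
                      branch 2.2.1.1.2.2 (add \lnot \lnot f, \lnot \lnot a):
                        \lnot (\lnot f \leftrightarrow \lnot a): β-rule — branch into \lnot f, \lnot \lnot a  //  \lnot \lnot f, \lnot a.
                          branch 2.2.1.1.2.2.1 (add \lnot f, \lnot \lnot a):
                            × closes — contains both f and \lnot f.
                          branch 2.2.1.1.2.2.2 (add \lnot \lnot f, \lnot a):
                            × closes — contains both a and \lnot a.
              branch 2.2.1.2 (add \lnot (\lnot f \leftrightarrow \lnot a), \lnot a):
                ((\lnot f \leftrightarrow \lnot a) \leftrightarrow \lnot a): β-rule — branch into (\lnot f \leftrightarrow \lnot a), \lnot a  //  \lnot (\lnot f \leftrightarrow \lnot a), \lnot \lnot a.
                  branch 2.2.1.2.1 (add (\lnot f \leftrightarrow \lnot a), \lnot a):
                    \lnot (\lnot f \leftrightarrow \lnot a): β-rule — branch into \lnot f, \lnot \lnot a  //  \lnot \lnot f, \lnot a.
                      branch 2.2.1.2.1.1 (add \lnot f, \lnot \lnot a):
                        × closes — contains both a and \lnot a.
                      branch 2.2.1.2.1.2 (add \lnot \lnot f, \lnot a):
                        (\lnot f \leftrightarrow \lnot a): β-rule — branch into \lnot f, \lnot a  //  \lnot \lnot f, \lnot \lnot a.
                          branch 2.2.1.2.1.2.1 (add \lnot f, \lnot a):
                            × closes — contains both f and \lnot f.
                          branch 2.2.1.2.1.2.2 (add \lnot \lnot f, \lnot \lnot a):
                            × closes — contains both a and \lnot a.
                  branch 2.2.1.2.2 (add \lnot (\lnot f \leftrightarrow \lnot a), \lnot \lnot a):
                    × closes — contains both a and \lnot a.
          branch 2.2.2 (add \lnot d):
            × closes — contains both d and \lnot d.
All 12 branches close.
Every branch closed; the formula is unsatisfiable.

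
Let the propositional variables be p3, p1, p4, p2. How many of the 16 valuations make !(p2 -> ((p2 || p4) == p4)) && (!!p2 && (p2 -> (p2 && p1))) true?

Initial set: {(!(p2 -> ((p2 || p4) == p4)) && (!!p2 && (p2 -> (p2 && p1))))}.
(!(p2 -> ((p2 || p4) == p4)) && (!!p2 && (p2 -> (p2 && p1)))): α-rule — add !(p2 -> ((p2 || p4) == p4)), (!!p2 && (p2 -> (p2 && p1))).
!(p2 -> ((p2 || p4) == p4)): α-rule — add p2, !((p2 || p4) == p4).
(!!p2 && (p2 -> (p2 && p1))): α-rule — add !!p2, (p2 -> (p2 && p1)).
!!p2: drop double negation, giving p2.
!((p2 || p4) == p4): β-rule — branch into (p2 || p4), !p4  //  !(p2 || p4), p4.
  branch 1 (add (p2 || p4), !p4):
    (p2 -> (p2 && p1)): β-rule — branch into !p2  //  (p2 && p1).
      branch 1.1 (add !p2):
        × closes — contains both p2 and !p2.
      branch 1.2 (add (p2 && p1)):
        (p2 && p1): α-rule — add p2, p1.
        (p2 || p4): β-rule — branch into p2  //  p4.
          branch 1.2.1 (add p2):
            ○ open, literals {p1=T, p2=T, p4=F}.
          branch 1.2.2 (add p4):
            × closes — contains both p4 and !p4.
  branch 2 (add !(p2 || p4), p4):
    !(p2 || p4): α-rule — add !p2, !p4.
    × closes — contains both p2 and !p2.
3 branches closed, 1 open.
Each open branch fixes some atoms; the unmentioned ones are free. Counting distinct full assignments: branch {p1=T, p2=T, p4=F} (p3) contributes 2 new. Total: 2.

2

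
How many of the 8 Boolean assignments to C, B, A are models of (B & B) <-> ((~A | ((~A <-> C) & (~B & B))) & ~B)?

2

Initial set: {((B & B) <-> ((~A | ((~A <-> C) & (~B & B))) & ~B))}.
((B & B) <-> ((~A | ((~A <-> C) & (~B & B))) & ~B)): β-rule — branch into (B & B), ((~A | ((~A <-> C) & (~B & B))) & ~B)  //  ~(B & B), ~((~A | ((~A <-> C) & (~B & B))) & ~B).
  branch 1 (add (B & B), ((~A | ((~A <-> C) & (~B & B))) & ~B)):
    (B & B): α-rule — add B, B.
    ((~A | ((~A <-> C) & (~B & B))) & ~B): α-rule — add (~A | ((~A <-> C) & (~B & B))), ~B.
    × closes — contains both B and ~B.
  branch 2 (add ~(B & B), ~((~A | ((~A <-> C) & (~B & B))) & ~B)):
    ~(B & B): β-rule — branch into ~B  //  ~B.
      branch 2.1 (add ~B):
        ~((~A | ((~A <-> C) & (~B & B))) & ~B): β-rule — branch into ~(~A | ((~A <-> C) & (~B & B)))  //  ~~B.
          branch 2.1.1 (add ~(~A | ((~A <-> C) & (~B & B)))):
            ~(~A | ((~A <-> C) & (~B & B))): α-rule — add ~~A, ~((~A <-> C) & (~B & B)).
            ~((~A <-> C) & (~B & B)): β-rule — branch into ~(~A <-> C)  //  ~(~B & B).
              branch 2.1.1.1 (add ~(~A <-> C)):
                ~(~A <-> C): β-rule — branch into ~A, ~C  //  ~~A, C.
                  branch 2.1.1.1.1 (add ~A, ~C):
                    × closes — contains both A and ~A.
                  branch 2.1.1.1.2 (add ~~A, C):
                    ○ open, literals {A=1, B=0, C=1}.
              branch 2.1.1.2 (add ~(~B & B)):
                ~(~B & B): β-rule — branch into ~~B  //  ~B.
                  branch 2.1.1.2.1 (add ~~B):
                    × closes — contains both B and ~B.
                  branch 2.1.1.2.2 (add ~B):
                    ○ open, literals {A=1, B=0}.
          branch 2.1.2 (add ~~B):
            × closes — contains both B and ~B.
      branch 2.2 (add ~B):
        ~((~A | ((~A <-> C) & (~B & B))) & ~B): β-rule — branch into ~(~A | ((~A <-> C) & (~B & B)))  //  ~~B.
          branch 2.2.1 (add ~(~A | ((~A <-> C) & (~B & B)))):
            ~(~A | ((~A <-> C) & (~B & B))): α-rule — add ~~A, ~((~A <-> C) & (~B & B)).
            ~((~A <-> C) & (~B & B)): β-rule — branch into ~(~A <-> C)  //  ~(~B & B).
              branch 2.2.1.1 (add ~(~A <-> C)):
                ~(~A <-> C): β-rule — branch into ~A, ~C  //  ~~A, C.
                  branch 2.2.1.1.1 (add ~A, ~C):
                    × closes — contains both A and ~A.
                  branch 2.2.1.1.2 (add ~~A, C):
                    ○ open, literals {A=1, B=0, C=1}.
              branch 2.2.1.2 (add ~(~B & B)):
                ~(~B & B): β-rule — branch into ~~B  //  ~B.
                  branch 2.2.1.2.1 (add ~~B):
                    × closes — contains both B and ~B.
                  branch 2.2.1.2.2 (add ~B):
                    ○ open, literals {A=1, B=0}.
          branch 2.2.2 (add ~~B):
            × closes — contains both B and ~B.
7 branches closed, 4 open.
Each open branch fixes some atoms; the unmentioned ones are free. Counting distinct full assignments: branch {A=1, B=0, C=1} (none free) contributes 1 new; branch {A=1, B=0} (C) contributes 1 new; branch {A=1, B=0, C=1} (none free) contributes 0 new; branch {A=1, B=0} (C) contributes 0 new. Total: 2.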